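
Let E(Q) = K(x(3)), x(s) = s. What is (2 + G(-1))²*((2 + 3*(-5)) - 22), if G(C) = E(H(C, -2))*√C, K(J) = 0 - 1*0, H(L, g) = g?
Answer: -140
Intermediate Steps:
K(J) = 0 (K(J) = 0 + 0 = 0)
E(Q) = 0
G(C) = 0 (G(C) = 0*√C = 0)
(2 + G(-1))²*((2 + 3*(-5)) - 22) = (2 + 0)²*((2 + 3*(-5)) - 22) = 2²*((2 - 15) - 22) = 4*(-13 - 22) = 4*(-35) = -140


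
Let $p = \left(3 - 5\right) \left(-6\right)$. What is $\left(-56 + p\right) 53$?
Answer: $-2332$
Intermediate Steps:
$p = 12$ ($p = \left(-2\right) \left(-6\right) = 12$)
$\left(-56 + p\right) 53 = \left(-56 + 12\right) 53 = \left(-44\right) 53 = -2332$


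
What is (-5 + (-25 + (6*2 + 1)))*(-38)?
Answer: 646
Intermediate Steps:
(-5 + (-25 + (6*2 + 1)))*(-38) = (-5 + (-25 + (12 + 1)))*(-38) = (-5 + (-25 + 13))*(-38) = (-5 - 12)*(-38) = -17*(-38) = 646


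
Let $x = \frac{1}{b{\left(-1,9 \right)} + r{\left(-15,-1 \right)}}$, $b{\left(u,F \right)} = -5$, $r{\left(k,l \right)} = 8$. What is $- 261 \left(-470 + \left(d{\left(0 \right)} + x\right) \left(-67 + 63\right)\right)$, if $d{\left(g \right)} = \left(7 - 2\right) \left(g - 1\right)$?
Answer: $117798$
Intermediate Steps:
$d{\left(g \right)} = -5 + 5 g$ ($d{\left(g \right)} = 5 \left(-1 + g\right) = -5 + 5 g$)
$x = \frac{1}{3}$ ($x = \frac{1}{-5 + 8} = \frac{1}{3} \approx 0.33333$)
$- 261 \left(-470 + \left(d{\left(0 \right)} + x\right) \left(-67 + 63\right)\right) = - 261 \left(-470 + \left(\left(-5 + 5 \cdot 0\right) + \frac{1}{3}\right) \left(-67 + 63\right)\right) = - 261 \left(-470 + \left(\left(-5 + 0\right) + \frac{1}{3}\right) \left(-4\right)\right) = - 261 \left(-470 + \left(-5 + \frac{1}{3}\right) \left(-4\right)\right) = - 261 \left(-470 - - \frac{56}{3}\right) = - 261 \left(-470 + \frac{56}{3}\right) = \left(-261\right) \left(- \frac{1354}{3}\right) = 117798$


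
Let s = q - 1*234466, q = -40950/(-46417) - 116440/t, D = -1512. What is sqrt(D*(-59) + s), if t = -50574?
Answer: 4*I*sqrt(255248517928303706802)/167678097 ≈ 381.12*I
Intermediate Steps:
q = 533985770/167678097 (q = -40950/(-46417) - 116440/(-50574) = -40950*(-1/46417) - 116440*(-1/50574) = 5850/6631 + 58220/25287 = 533985770/167678097 ≈ 3.1846)
s = -39314278705432/167678097 (s = 533985770/167678097 - 1*234466 = 533985770/167678097 - 234466 = -39314278705432/167678097 ≈ -2.3446e+5)
sqrt(D*(-59) + s) = sqrt(-1512*(-59) - 39314278705432/167678097) = sqrt(89208 - 39314278705432/167678097) = sqrt(-24356051028256/167678097) = 4*I*sqrt(255248517928303706802)/167678097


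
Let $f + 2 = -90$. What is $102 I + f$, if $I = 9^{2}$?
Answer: $8170$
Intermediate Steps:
$I = 81$
$f = -92$ ($f = -2 - 90 = -92$)
$102 I + f = 102 \cdot 81 - 92 = 8262 - 92 = 8170$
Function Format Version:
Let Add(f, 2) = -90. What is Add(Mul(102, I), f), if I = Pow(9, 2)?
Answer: 8170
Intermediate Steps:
I = 81
f = -92 (f = Add(-2, -90) = -92)
Add(Mul(102, I), f) = Add(Mul(102, 81), -92) = Add(8262, -92) = 8170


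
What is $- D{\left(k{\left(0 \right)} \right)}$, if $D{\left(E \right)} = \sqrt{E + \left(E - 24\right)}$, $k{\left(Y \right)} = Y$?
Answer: $- 2 i \sqrt{6} \approx - 4.899 i$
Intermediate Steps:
$D{\left(E \right)} = \sqrt{-24 + 2 E}$ ($D{\left(E \right)} = \sqrt{E + \left(-24 + E\right)} = \sqrt{-24 + 2 E}$)
$- D{\left(k{\left(0 \right)} \right)} = - \sqrt{-24 + 2 \cdot 0} = - \sqrt{-24 + 0} = - \sqrt{-24} = - 2 i \sqrt{6}$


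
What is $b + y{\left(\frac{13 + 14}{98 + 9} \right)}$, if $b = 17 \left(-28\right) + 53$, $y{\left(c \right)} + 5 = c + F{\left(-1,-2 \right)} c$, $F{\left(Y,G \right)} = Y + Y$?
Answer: $- \frac{45823}{107} \approx -428.25$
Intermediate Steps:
$F{\left(Y,G \right)} = 2 Y$
$y{\left(c \right)} = -5 - c$ ($y{\left(c \right)} = -5 + \left(c + 2 \left(-1\right) c\right) = -5 + \left(c - 2 c\right) = -5 - c$)
$b = -423$ ($b = -476 + 53 = -423$)
$b + y{\left(\frac{13 + 14}{98 + 9} \right)} = -423 - \left(5 + \frac{13 + 14}{98 + 9}\right) = -423 - \left(5 + \frac{27}{107}\right) = -423 - \left(5 + 27 \cdot \frac{1}{107}\right) = -423 - \frac{562}{107} = - \frac{45823}{107}$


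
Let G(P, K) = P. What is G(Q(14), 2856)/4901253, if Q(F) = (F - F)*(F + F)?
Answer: 0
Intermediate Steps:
Q(F) = 0 (Q(F) = 0*(2*F) = 0)
G(Q(14), 2856)/4901253 = 0/4901253 = 0*(1/4901253) = 0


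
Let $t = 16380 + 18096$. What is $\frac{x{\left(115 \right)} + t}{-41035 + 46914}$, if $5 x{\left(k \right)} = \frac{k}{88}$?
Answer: $\frac{3033911}{517352} \approx 5.8643$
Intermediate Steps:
$t = 34476$
$x{\left(k \right)} = \frac{k}{440}$ ($x{\left(k \right)} = \frac{k \frac{1}{88}}{5} = \frac{\frac{1}{88} k}{5} = \frac{k}{440}$)
$\frac{x{\left(115 \right)} + t}{-41035 + 46914} = \frac{\frac{1}{440} \cdot 115 + 34476}{-41035 + 46914} = \frac{\frac{23}{88} + 34476}{5879} = \frac{3033911}{88} \cdot \frac{1}{5879} = \frac{3033911}{517352}$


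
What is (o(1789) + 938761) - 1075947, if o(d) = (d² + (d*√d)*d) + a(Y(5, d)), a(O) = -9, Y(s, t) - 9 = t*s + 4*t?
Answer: 3063326 + 3200521*√1789 ≈ 1.3843e+8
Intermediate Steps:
Y(s, t) = 9 + 4*t + s*t (Y(s, t) = 9 + (t*s + 4*t) = 9 + (s*t + 4*t) = 9 + (4*t + s*t) = 9 + 4*t + s*t)
o(d) = -9 + d² + d^(5/2) (o(d) = (d² + (d*√d)*d) - 9 = (d² + d^(3/2)*d) - 9 = (d² + d^(5/2)) - 9 = -9 + d² + d^(5/2))
(o(1789) + 938761) - 1075947 = ((-9 + 1789² + 1789^(5/2)) + 938761) - 1075947 = ((-9 + 3200521 + 3200521*√1789) + 938761) - 1075947 = ((3200512 + 3200521*√1789) + 938761) - 1075947 = (4139273 + 3200521*√1789) - 1075947 = 3063326 + 3200521*√1789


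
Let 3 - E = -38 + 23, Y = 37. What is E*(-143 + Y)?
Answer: -1908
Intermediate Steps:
E = 18 (E = 3 - (-38 + 23) = 3 - 1*(-15) = 3 + 15 = 18)
E*(-143 + Y) = 18*(-143 + 37) = 18*(-106) = -1908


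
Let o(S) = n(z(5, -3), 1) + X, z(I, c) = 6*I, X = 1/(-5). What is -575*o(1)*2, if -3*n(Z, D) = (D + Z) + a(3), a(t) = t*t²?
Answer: 67390/3 ≈ 22463.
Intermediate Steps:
a(t) = t³
X = -⅕ ≈ -0.20000
n(Z, D) = -9 - D/3 - Z/3 (n(Z, D) = -((D + Z) + 3³)/3 = -((D + Z) + 27)/3 = -(27 + D + Z)/3 = -9 - D/3 - Z/3)
o(S) = -293/15 (o(S) = (-9 - ⅓*1 - 2*5) - ⅕ = (-9 - ⅓ - ⅓*30) - ⅕ = (-9 - ⅓ - 10) - ⅕ = -58/3 - ⅕ = -293/15)
-575*o(1)*2 = -(-33695)*2/3 = -575*(-586/15) = 67390/3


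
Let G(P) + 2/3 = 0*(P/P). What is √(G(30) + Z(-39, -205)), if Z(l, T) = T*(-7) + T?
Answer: 2*√2766/3 ≈ 35.062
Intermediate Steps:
G(P) = -⅔ (G(P) = -⅔ + 0*(P/P) = -⅔ + 0*1 = -⅔ + 0 = -⅔)
Z(l, T) = -6*T (Z(l, T) = -7*T + T = -6*T)
√(G(30) + Z(-39, -205)) = √(-⅔ - 6*(-205)) = √(-⅔ + 1230) = √(3688/3) = 2*√2766/3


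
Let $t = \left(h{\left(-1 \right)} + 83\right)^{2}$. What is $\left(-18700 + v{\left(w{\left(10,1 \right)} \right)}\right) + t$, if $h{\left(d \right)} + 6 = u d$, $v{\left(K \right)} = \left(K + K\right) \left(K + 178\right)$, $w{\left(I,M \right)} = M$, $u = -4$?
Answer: $-11781$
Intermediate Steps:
$v{\left(K \right)} = 2 K \left(178 + K\right)$
$h{\left(d \right)} = -6 - 4 d$
$t = 6561$ ($t = \left(\left(-6 - -4\right) + 83\right)^{2} = \left(\left(-6 + 4\right) + 83\right)^{2} = \left(-2 + 83\right)^{2} = 81^{2} = 6561$)
$\left(-18700 + v{\left(w{\left(10,1 \right)} \right)}\right) + t = \left(-18700 + 2 \cdot 1 \left(178 + 1\right)\right) + 6561 = \left(-18700 + 2 \cdot 1 \cdot 179\right) + 6561 = \left(-18700 + 358\right) + 6561 = -18342 + 6561 = -11781$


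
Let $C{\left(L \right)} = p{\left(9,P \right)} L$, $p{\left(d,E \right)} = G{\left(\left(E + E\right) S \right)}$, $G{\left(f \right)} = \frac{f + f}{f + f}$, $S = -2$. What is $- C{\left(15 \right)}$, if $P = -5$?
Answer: $-15$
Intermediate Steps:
$G{\left(f \right)} = 1$ ($G{\left(f \right)} = \frac{2 f}{2 f} = 2 f \frac{1}{2 f} = 1$)
$p{\left(d,E \right)} = 1$
$C{\left(L \right)} = L$ ($C{\left(L \right)} = 1 L = L$)
$- C{\left(15 \right)} = \left(-1\right) 15 = -15$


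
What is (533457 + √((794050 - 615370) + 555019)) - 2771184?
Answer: -2237727 + √733699 ≈ -2.2369e+6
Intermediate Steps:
(533457 + √((794050 - 615370) + 555019)) - 2771184 = (533457 + √(178680 + 555019)) - 2771184 = (533457 + √733699) - 2771184 = -2237727 + √733699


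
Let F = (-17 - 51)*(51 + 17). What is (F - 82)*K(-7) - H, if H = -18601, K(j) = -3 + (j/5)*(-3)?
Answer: 64769/5 ≈ 12954.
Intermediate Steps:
K(j) = -3 - 3*j/5 (K(j) = -3 + (j*(1/5))*(-3) = -3 + (j/5)*(-3) = -3 - 3*j/5)
F = -4624 (F = -68*68 = -4624)
(F - 82)*K(-7) - H = (-4624 - 82)*(-3 - 3/5*(-7)) - 1*(-18601) = -4706*(-3 + 21/5) + 18601 = -4706*6/5 + 18601 = -28236/5 + 18601 = 64769/5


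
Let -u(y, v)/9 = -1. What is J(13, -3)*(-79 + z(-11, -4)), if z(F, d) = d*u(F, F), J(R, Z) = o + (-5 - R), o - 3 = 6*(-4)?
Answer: 4485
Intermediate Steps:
u(y, v) = 9 (u(y, v) = -9*(-1) = 9)
o = -21 (o = 3 + 6*(-4) = 3 - 24 = -21)
J(R, Z) = -26 - R (J(R, Z) = -21 + (-5 - R) = -26 - R)
z(F, d) = 9*d (z(F, d) = d*9 = 9*d)
J(13, -3)*(-79 + z(-11, -4)) = (-26 - 1*13)*(-79 + 9*(-4)) = (-26 - 13)*(-79 - 36) = -39*(-115) = 4485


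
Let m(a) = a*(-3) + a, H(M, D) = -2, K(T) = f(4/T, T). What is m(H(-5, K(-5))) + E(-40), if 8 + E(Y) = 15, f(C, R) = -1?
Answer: 11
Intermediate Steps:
K(T) = -1
m(a) = -2*a (m(a) = -3*a + a = -2*a)
E(Y) = 7 (E(Y) = -8 + 15 = 7)
m(H(-5, K(-5))) + E(-40) = -2*(-2) + 7 = 4 + 7 = 11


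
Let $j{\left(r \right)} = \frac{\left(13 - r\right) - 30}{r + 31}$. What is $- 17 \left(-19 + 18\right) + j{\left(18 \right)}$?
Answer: $\frac{114}{7} \approx 16.286$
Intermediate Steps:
$j{\left(r \right)} = \frac{-17 - r}{31 + r}$
$- 17 \left(-19 + 18\right) + j{\left(18 \right)} = - 17 \left(-19 + 18\right) + \frac{-17 - 18}{31 + 18} = \left(-17\right) \left(-1\right) + \frac{-17 - 18}{49} = 17 + \frac{1}{49} \left(-35\right) = 17 - \frac{5}{7} = \frac{114}{7}$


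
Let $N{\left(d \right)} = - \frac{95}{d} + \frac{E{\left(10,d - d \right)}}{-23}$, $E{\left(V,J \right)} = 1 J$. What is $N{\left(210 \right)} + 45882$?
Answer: $\frac{1927025}{42} \approx 45882.0$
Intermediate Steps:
$E{\left(V,J \right)} = J$
$N{\left(d \right)} = - \frac{95}{d}$ ($N{\left(d \right)} = - \frac{95}{d} + \frac{d - d}{-23} = - \frac{95}{d} + 0 \left(- \frac{1}{23}\right) = - \frac{95}{d} + 0 = - \frac{95}{d}$)
$N{\left(210 \right)} + 45882 = - \frac{95}{210} + 45882 = \left(-95\right) \frac{1}{210} + 45882 = - \frac{19}{42} + 45882 = \frac{1927025}{42}$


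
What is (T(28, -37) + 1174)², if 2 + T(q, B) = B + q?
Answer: 1352569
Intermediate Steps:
T(q, B) = -2 + B + q (T(q, B) = -2 + (B + q) = -2 + B + q)
(T(28, -37) + 1174)² = ((-2 - 37 + 28) + 1174)² = (-11 + 1174)² = 1163² = 1352569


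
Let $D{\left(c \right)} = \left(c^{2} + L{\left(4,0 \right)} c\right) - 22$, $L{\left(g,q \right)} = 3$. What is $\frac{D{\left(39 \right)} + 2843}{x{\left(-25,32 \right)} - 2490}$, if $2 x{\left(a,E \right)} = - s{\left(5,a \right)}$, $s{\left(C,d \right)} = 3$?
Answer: $- \frac{8918}{4983} \approx -1.7897$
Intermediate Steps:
$D{\left(c \right)} = -22 + c^{2} + 3 c$ ($D{\left(c \right)} = \left(c^{2} + 3 c\right) - 22 = -22 + c^{2} + 3 c$)
$x{\left(a,E \right)} = - \frac{3}{2}$ ($x{\left(a,E \right)} = \frac{\left(-1\right) 3}{2} = \frac{1}{2} \left(-3\right) = - \frac{3}{2}$)
$\frac{D{\left(39 \right)} + 2843}{x{\left(-25,32 \right)} - 2490} = \frac{\left(-22 + 39^{2} + 3 \cdot 39\right) + 2843}{- \frac{3}{2} - 2490} = \frac{\left(-22 + 1521 + 117\right) + 2843}{- \frac{3}{2} - 2490} = \frac{1616 + 2843}{- \frac{4983}{2}} = 4459 \left(- \frac{2}{4983}\right) = - \frac{8918}{4983}$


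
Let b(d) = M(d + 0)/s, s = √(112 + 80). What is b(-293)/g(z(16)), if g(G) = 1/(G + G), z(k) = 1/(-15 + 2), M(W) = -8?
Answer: 2*√3/39 ≈ 0.088823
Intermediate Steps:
s = 8*√3 (s = √192 = 8*√3 ≈ 13.856)
z(k) = -1/13 (z(k) = 1/(-13) = -1/13)
g(G) = 1/(2*G)
b(d) = -√3/3 (b(d) = -8*√3/24 = -√3/3)
b(-293)/g(z(16)) = (-√3/3)/((1/(2*(-1/13)))) = (-√3/3)/(((½)*(-13))) = (-√3/3)/(-13/2) = -√3/3*(-2/13) = 2*√3/39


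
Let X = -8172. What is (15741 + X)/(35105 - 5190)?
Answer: 7569/29915 ≈ 0.25302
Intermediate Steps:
(15741 + X)/(35105 - 5190) = (15741 - 8172)/(35105 - 5190) = 7569/29915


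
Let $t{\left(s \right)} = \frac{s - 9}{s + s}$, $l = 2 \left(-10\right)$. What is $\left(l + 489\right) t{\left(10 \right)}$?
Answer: $\frac{469}{20} \approx 23.45$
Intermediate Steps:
$l = -20$
$t{\left(s \right)} = \frac{-9 + s}{2 s}$
$\left(l + 489\right) t{\left(10 \right)} = \left(-20 + 489\right) \frac{-9 + 10}{2 \cdot 10} = 469 \cdot \frac{1}{2} \cdot \frac{1}{10} \cdot 1 = 469 \cdot \frac{1}{20} = \frac{469}{20}$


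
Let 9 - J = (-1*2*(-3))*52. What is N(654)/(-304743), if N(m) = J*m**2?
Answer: 43199316/101581 ≈ 425.27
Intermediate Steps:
J = -303 (J = 9 - -1*2*(-3)*52 = 9 - (-2*(-3))*52 = 9 - 6*52 = 9 - 1*312 = 9 - 312 = -303)
N(m) = -303*m**2
N(654)/(-304743) = -303*654**2/(-304743) = -303*427716*(-1/304743) = -129597948*(-1/304743) = 43199316/101581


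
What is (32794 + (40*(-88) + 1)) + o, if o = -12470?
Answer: 16805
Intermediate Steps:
(32794 + (40*(-88) + 1)) + o = (32794 + (40*(-88) + 1)) - 12470 = (32794 + (-3520 + 1)) - 12470 = (32794 - 3519) - 12470 = 29275 - 12470 = 16805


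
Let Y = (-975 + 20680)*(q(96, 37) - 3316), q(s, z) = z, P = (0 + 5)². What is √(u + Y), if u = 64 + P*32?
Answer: I*√64611831 ≈ 8038.1*I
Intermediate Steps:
P = 25 (P = 5² = 25)
Y = -64612695 (Y = (-975 + 20680)*(37 - 3316) = 19705*(-3279) = -64612695)
u = 864 (u = 64 + 25*32 = 64 + 800 = 864)
√(u + Y) = √(864 - 64612695) = √(-64611831) = I*√64611831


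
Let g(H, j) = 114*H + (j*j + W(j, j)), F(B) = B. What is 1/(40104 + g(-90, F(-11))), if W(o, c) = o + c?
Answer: 1/29943 ≈ 3.3397e-5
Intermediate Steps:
W(o, c) = c + o
g(H, j) = j² + 2*j + 114*H (g(H, j) = 114*H + (j*j + (j + j)) = 114*H + (j² + 2*j) = j² + 2*j + 114*H)
1/(40104 + g(-90, F(-11))) = 1/(40104 + ((-11)² + 2*(-11) + 114*(-90))) = 1/(40104 + (121 - 22 - 10260)) = 1/(40104 - 10161) = 1/29943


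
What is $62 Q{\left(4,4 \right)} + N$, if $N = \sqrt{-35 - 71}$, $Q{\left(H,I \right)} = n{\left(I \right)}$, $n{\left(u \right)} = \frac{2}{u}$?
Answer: $31 + i \sqrt{106} \approx 31.0 + 10.296 i$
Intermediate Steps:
$Q{\left(H,I \right)} = \frac{2}{I}$
$N = i \sqrt{106}$ ($N = \sqrt{-106} = i \sqrt{106} \approx 10.296 i$)
$62 Q{\left(4,4 \right)} + N = 62 \cdot \frac{2}{4} + i \sqrt{106} = 62 \cdot 2 \cdot \frac{1}{4} + i \sqrt{106} = 62 \cdot \frac{1}{2} + i \sqrt{106} = 31 + i \sqrt{106}$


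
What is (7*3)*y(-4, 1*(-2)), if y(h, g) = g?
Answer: -42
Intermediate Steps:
(7*3)*y(-4, 1*(-2)) = (7*3)*(1*(-2)) = 21*(-2) = -42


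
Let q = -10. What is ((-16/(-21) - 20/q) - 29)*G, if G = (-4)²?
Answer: -8816/21 ≈ -419.81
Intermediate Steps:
G = 16
((-16/(-21) - 20/q) - 29)*G = ((-16/(-21) - 20/(-10)) - 29)*16 = ((-16*(-1/21) - 20*(-⅒)) - 29)*16 = ((16/21 + 2) - 29)*16 = (58/21 - 29)*16 = -551/21*16 = -8816/21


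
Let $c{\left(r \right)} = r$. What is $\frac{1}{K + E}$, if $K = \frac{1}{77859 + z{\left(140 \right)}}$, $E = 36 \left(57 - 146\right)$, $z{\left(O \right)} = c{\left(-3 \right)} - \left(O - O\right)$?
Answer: $- \frac{77856}{249450623} \approx -0.00031211$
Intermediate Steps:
$z{\left(O \right)} = -3$ ($z{\left(O \right)} = -3 - \left(O - O\right) = -3 - 0 = -3 + 0 = -3$)
$E = -3204$ ($E = 36 \left(-89\right) = -3204$)
$K = \frac{1}{77856}$ ($K = \frac{1}{77859 - 3} = \frac{1}{77856} \approx 1.2844 \cdot 10^{-5}$)
$\frac{1}{K + E} = \frac{1}{\frac{1}{77856} - 3204} = \frac{1}{- \frac{249450623}{77856}} = - \frac{77856}{249450623}$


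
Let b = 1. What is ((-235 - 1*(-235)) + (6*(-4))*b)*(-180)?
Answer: 4320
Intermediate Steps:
((-235 - 1*(-235)) + (6*(-4))*b)*(-180) = ((-235 - 1*(-235)) + (6*(-4))*1)*(-180) = ((-235 + 235) - 24*1)*(-180) = (0 - 24)*(-180) = -24*(-180) = 4320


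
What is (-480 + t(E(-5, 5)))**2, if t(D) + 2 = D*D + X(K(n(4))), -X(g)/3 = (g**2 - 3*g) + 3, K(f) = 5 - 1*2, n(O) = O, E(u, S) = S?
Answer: 217156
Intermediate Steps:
K(f) = 3 (K(f) = 5 - 2 = 3)
X(g) = -9 - 3*g**2 + 9*g (X(g) = -3*((g**2 - 3*g) + 3) = -3*(3 + g**2 - 3*g) = -9 - 3*g**2 + 9*g)
t(D) = -11 + D**2 (t(D) = -2 + (D*D + (-9 - 3*3**2 + 9*3)) = -2 + (D**2 + (-9 - 3*9 + 27)) = -2 + (D**2 + (-9 - 27 + 27)) = -2 + (D**2 - 9) = -2 + (-9 + D**2) = -11 + D**2)
(-480 + t(E(-5, 5)))**2 = (-480 + (-11 + 5**2))**2 = (-480 + (-11 + 25))**2 = (-480 + 14)**2 = (-466)**2 = 217156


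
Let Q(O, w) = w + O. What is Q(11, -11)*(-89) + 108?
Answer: 108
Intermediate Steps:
Q(O, w) = O + w
Q(11, -11)*(-89) + 108 = (11 - 11)*(-89) + 108 = 0*(-89) + 108 = 0 + 108 = 108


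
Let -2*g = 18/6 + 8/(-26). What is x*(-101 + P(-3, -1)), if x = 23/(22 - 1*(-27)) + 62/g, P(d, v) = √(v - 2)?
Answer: 1128069/245 - 11169*I*√3/245 ≈ 4604.4 - 78.96*I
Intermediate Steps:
P(d, v) = √(-2 + v)
g = -35/26 (g = -(18/6 + 8/(-26))/2 = -(18*(⅙) + 8*(-1/26))/2 = -(3 - 4/13)/2 = -½*35/13 = -35/26 ≈ -1.3462)
x = -11169/245 (x = 23/(22 - 1*(-27)) + 62/(-35/26) = 23/(22 + 27) + 62*(-26/35) = 23/49 - 1612/35 = -11169/245 ≈ -45.588)
x*(-101 + P(-3, -1)) = -11169*(-101 + √(-2 - 1))/245 = -11169*(-101 + √(-3))/245 = -11169*(-101 + I*√3)/245 = 1128069/245 - 11169*I*√3/245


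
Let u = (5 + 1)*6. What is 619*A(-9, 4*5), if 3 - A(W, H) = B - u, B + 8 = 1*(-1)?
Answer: 29712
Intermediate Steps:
u = 36 (u = 6*6 = 36)
B = -9 (B = -8 + 1*(-1) = -8 - 1 = -9)
A(W, H) = 48 (A(W, H) = 3 - (-9 - 1*36) = 3 - (-9 - 36) = 3 - 1*(-45) = 3 + 45 = 48)
619*A(-9, 4*5) = 619*48 = 29712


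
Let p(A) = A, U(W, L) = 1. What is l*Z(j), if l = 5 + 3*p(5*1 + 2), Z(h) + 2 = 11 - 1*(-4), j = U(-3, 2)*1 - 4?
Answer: 338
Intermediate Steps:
j = -3 (j = 1*1 - 4 = 1 - 4 = -3)
Z(h) = 13 (Z(h) = -2 + (11 - 1*(-4)) = -2 + (11 + 4) = -2 + 15 = 13)
l = 26 (l = 5 + 3*(5*1 + 2) = 5 + 3*(5 + 2) = 5 + 3*7 = 5 + 21 = 26)
l*Z(j) = 26*13 = 338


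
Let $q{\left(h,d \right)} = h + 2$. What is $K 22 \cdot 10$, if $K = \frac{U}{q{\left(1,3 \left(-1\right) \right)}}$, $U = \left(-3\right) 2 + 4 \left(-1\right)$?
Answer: $- \frac{2200}{3} \approx -733.33$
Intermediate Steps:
$q{\left(h,d \right)} = 2 + h$
$U = -10$ ($U = -6 - 4 = -10$)
$K = - \frac{10}{3}$ ($K = - \frac{10}{2 + 1} = - \frac{10}{3} \approx -3.3333$)
$K 22 \cdot 10 = \left(- \frac{10}{3}\right) 22 \cdot 10 = \left(- \frac{220}{3}\right) 10 = - \frac{2200}{3}$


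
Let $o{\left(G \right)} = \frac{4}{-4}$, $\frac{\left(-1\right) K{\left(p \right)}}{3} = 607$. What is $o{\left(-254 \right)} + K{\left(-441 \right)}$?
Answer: $-1822$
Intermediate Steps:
$K{\left(p \right)} = -1821$ ($K{\left(p \right)} = \left(-3\right) 607 = -1821$)
$o{\left(G \right)} = -1$ ($o{\left(G \right)} = 4 \left(- \frac{1}{4}\right) = -1$)
$o{\left(-254 \right)} + K{\left(-441 \right)} = -1 - 1821 = -1822$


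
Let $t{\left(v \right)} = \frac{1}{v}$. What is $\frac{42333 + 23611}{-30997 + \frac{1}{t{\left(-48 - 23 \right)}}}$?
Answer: $- \frac{16486}{7767} \approx -2.1226$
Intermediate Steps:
$\frac{42333 + 23611}{-30997 + \frac{1}{t{\left(-48 - 23 \right)}}} = \frac{42333 + 23611}{-30997 + \frac{1}{\frac{1}{-48 - 23}}} = \frac{65944}{-30997 + \frac{1}{\frac{1}{-48 - 23}}} = \frac{65944}{-30997 + \frac{1}{\frac{1}{-71}}} = \frac{65944}{-30997 + \frac{1}{- \frac{1}{71}}} = \frac{65944}{-30997 - 71} = \frac{65944}{-31068} = 65944 \left(- \frac{1}{31068}\right) = - \frac{16486}{7767}$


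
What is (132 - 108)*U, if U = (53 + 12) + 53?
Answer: 2832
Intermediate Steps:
U = 118 (U = 65 + 53 = 118)
(132 - 108)*U = (132 - 108)*118 = 24*118 = 2832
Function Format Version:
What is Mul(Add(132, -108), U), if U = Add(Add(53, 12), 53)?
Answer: 2832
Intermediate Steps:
U = 118 (U = Add(65, 53) = 118)
Mul(Add(132, -108), U) = Mul(Add(132, -108), 118) = Mul(24, 118) = 2832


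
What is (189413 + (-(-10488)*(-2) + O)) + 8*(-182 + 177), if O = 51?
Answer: 168448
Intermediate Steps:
(189413 + (-(-10488)*(-2) + O)) + 8*(-182 + 177) = (189413 + (-(-10488)*(-2) + 51)) + 8*(-182 + 177) = (189413 + (-184*114 + 51)) + 8*(-5) = (189413 + (-20976 + 51)) - 40 = (189413 - 20925) - 40 = 168488 - 40 = 168448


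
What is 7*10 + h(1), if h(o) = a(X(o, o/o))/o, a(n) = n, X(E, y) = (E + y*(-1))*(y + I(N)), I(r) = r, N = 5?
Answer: 70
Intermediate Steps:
X(E, y) = (5 + y)*(E - y) (X(E, y) = (E + y*(-1))*(y + 5) = (E - y)*(5 + y) = (5 + y)*(E - y))
h(o) = (-6 + 6*o)/o (h(o) = (-(o/o)² - 5*o/o + 5*o + o*(o/o))/o = (-1*1² - 5*1 + 5*o + o*1)/o = (-1*1 - 5 + 5*o + o)/o = (-1 - 5 + 5*o + o)/o = (-6 + 6*o)/o)
7*10 + h(1) = 7*10 + (6 - 6/1) = 70 + (6 - 6*1) = 70 + (6 - 6) = 70 + 0 = 70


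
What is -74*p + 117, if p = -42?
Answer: 3225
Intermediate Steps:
-74*p + 117 = -74*(-42) + 117 = 3108 + 117 = 3225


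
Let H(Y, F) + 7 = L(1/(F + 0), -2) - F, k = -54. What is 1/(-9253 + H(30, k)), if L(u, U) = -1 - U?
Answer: -1/9205 ≈ -0.00010864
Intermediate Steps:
H(Y, F) = -6 - F (H(Y, F) = -7 + ((-1 - 1*(-2)) - F) = -7 + ((-1 + 2) - F) = -7 + (1 - F) = -6 - F)
1/(-9253 + H(30, k)) = 1/(-9253 + (-6 - 1*(-54))) = 1/(-9253 + (-6 + 54)) = 1/(-9253 + 48) = 1/(-9205) = -1/9205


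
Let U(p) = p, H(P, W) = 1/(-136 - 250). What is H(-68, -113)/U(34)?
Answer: -1/13124 ≈ -7.6196e-5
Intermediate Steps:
H(P, W) = -1/386 (H(P, W) = 1/(-386) = -1/386)
H(-68, -113)/U(34) = -1/386/34 = -1/386*1/34 = -1/13124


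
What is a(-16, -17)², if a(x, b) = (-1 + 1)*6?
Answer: 0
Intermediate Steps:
a(x, b) = 0 (a(x, b) = 0*6 = 0)
a(-16, -17)² = 0² = 0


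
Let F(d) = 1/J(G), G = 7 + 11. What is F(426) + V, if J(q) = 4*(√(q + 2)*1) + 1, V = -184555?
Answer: -58873046/319 + 8*√5/319 ≈ -1.8456e+5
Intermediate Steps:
G = 18
J(q) = 1 + 4*√(2 + q) (J(q) = 4*(√(2 + q)*1) + 1 = 4*√(2 + q) + 1 = 1 + 4*√(2 + q))
F(d) = 1/(1 + 8*√5) (F(d) = 1/(1 + 4*√(2 + 18)) = 1/(1 + 4*√20) = 1/(1 + 4*(2*√5)) = 1/(1 + 8*√5))
F(426) + V = (-1/319 + 8*√5/319) - 184555 = -58873046/319 + 8*√5/319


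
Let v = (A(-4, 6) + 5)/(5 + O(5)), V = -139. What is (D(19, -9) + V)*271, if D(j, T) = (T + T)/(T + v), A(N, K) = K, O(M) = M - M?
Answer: -628178/17 ≈ -36952.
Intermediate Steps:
O(M) = 0
v = 11/5 (v = (6 + 5)/(5 + 0) = 11/5 ≈ 2.2000)
D(j, T) = 2*T/(11/5 + T) (D(j, T) = (T + T)/(T + 11/5) = (2*T)/(11/5 + T) = 2*T/(11/5 + T))
(D(19, -9) + V)*271 = (10*(-9)/(11 + 5*(-9)) - 139)*271 = (10*(-9)/(11 - 45) - 139)*271 = (10*(-9)/(-34) - 139)*271 = (10*(-9)*(-1/34) - 139)*271 = (45/17 - 139)*271 = -2318/17*271 = -628178/17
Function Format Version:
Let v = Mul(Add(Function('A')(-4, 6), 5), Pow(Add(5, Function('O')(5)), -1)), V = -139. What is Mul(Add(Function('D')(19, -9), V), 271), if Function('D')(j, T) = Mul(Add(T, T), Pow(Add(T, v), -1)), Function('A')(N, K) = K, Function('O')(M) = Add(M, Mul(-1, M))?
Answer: Rational(-628178, 17) ≈ -36952.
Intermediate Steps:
Function('O')(M) = 0
v = Rational(11, 5) (v = Mul(Add(6, 5), Pow(Add(5, 0), -1)) = Mul(11, Pow(5, -1)) = Mul(11, Rational(1, 5)) = Rational(11, 5) ≈ 2.2000)
Function('D')(j, T) = Mul(2, T, Pow(Add(Rational(11, 5), T), -1)) (Function('D')(j, T) = Mul(Add(T, T), Pow(Add(T, Rational(11, 5)), -1)) = Mul(Mul(2, T), Pow(Add(Rational(11, 5), T), -1)) = Mul(2, T, Pow(Add(Rational(11, 5), T), -1)))
Mul(Add(Function('D')(19, -9), V), 271) = Mul(Add(Mul(10, -9, Pow(Add(11, Mul(5, -9)), -1)), -139), 271) = Mul(Add(Mul(10, -9, Pow(Add(11, -45), -1)), -139), 271) = Mul(Add(Mul(10, -9, Pow(-34, -1)), -139), 271) = Mul(Add(Mul(10, -9, Rational(-1, 34)), -139), 271) = Mul(Add(Rational(45, 17), -139), 271) = Mul(Rational(-2318, 17), 271) = Rational(-628178, 17)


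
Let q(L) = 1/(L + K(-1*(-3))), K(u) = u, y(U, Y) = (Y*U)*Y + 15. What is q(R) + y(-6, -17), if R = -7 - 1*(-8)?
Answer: -6875/4 ≈ -1718.8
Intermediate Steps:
y(U, Y) = 15 + U*Y² (y(U, Y) = (U*Y)*Y + 15 = U*Y² + 15 = 15 + U*Y²)
R = 1 (R = -7 + 8 = 1)
q(L) = 1/(3 + L) (q(L) = 1/(L - 1*(-3)) = 1/(L + 3) = 1/(3 + L))
q(R) + y(-6, -17) = 1/(3 + 1) + (15 - 6*(-17)²) = 1/4 + (15 - 6*289) = ¼ + (15 - 1734) = ¼ - 1719 = -6875/4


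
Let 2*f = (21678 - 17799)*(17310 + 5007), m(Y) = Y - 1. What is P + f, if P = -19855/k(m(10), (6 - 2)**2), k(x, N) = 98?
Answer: 2120897326/49 ≈ 4.3284e+7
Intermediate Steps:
m(Y) = -1 + Y
f = 86567643/2 (f = ((21678 - 17799)*(17310 + 5007))/2 = (3879*22317)/2 = (1/2)*86567643 = 86567643/2 ≈ 4.3284e+7)
P = -19855/98 ≈ -202.60
P + f = -19855/98 + 86567643/2 = 2120897326/49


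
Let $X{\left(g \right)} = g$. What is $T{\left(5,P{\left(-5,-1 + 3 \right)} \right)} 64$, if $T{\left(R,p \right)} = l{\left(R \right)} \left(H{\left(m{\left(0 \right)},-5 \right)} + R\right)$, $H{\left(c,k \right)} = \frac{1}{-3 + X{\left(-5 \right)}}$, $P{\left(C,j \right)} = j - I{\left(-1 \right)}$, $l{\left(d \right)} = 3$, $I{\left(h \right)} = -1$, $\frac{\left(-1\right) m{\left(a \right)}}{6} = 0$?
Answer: $936$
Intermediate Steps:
$m{\left(a \right)} = 0$ ($m{\left(a \right)} = \left(-6\right) 0 = 0$)
$P{\left(C,j \right)} = 1 + j$ ($P{\left(C,j \right)} = j - -1 = j + 1 = 1 + j$)
$H{\left(c,k \right)} = - \frac{1}{8}$ ($H{\left(c,k \right)} = \frac{1}{-3 - 5} = \frac{1}{-8} = - \frac{1}{8}$)
$T{\left(R,p \right)} = - \frac{3}{8} + 3 R$ ($T{\left(R,p \right)} = 3 \left(- \frac{1}{8} + R\right) = - \frac{3}{8} + 3 R$)
$T{\left(5,P{\left(-5,-1 + 3 \right)} \right)} 64 = \left(- \frac{3}{8} + 3 \cdot 5\right) 64 = \left(- \frac{3}{8} + 15\right) 64 = \frac{117}{8} \cdot 64 = 936$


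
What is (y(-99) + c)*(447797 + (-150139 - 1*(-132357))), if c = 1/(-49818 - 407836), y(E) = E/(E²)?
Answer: -196840656295/45307746 ≈ -4344.5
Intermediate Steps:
y(E) = 1/E (y(E) = E/E² = 1/E)
c = -1/457654 (c = 1/(-457654) = -1/457654 ≈ -2.1851e-6)
(y(-99) + c)*(447797 + (-150139 - 1*(-132357))) = (1/(-99) - 1/457654)*(447797 + (-150139 - 1*(-132357))) = (-1/99 - 1/457654)*(447797 + (-150139 + 132357)) = -457753*(447797 - 17782)/45307746 = -457753/45307746*430015 = -196840656295/45307746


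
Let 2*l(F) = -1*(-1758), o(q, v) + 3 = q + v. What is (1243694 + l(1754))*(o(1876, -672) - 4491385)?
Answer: -5588361771432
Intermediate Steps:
o(q, v) = -3 + q + v (o(q, v) = -3 + (q + v) = -3 + q + v)
l(F) = 879 (l(F) = (-1*(-1758))/2 = (½)*1758 = 879)
(1243694 + l(1754))*(o(1876, -672) - 4491385) = (1243694 + 879)*((-3 + 1876 - 672) - 4491385) = 1244573*(1201 - 4491385) = 1244573*(-4490184) = -5588361771432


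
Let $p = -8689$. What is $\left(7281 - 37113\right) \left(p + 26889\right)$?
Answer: $-542942400$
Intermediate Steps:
$\left(7281 - 37113\right) \left(p + 26889\right) = \left(7281 - 37113\right) \left(-8689 + 26889\right) = \left(-29832\right) 18200 = -542942400$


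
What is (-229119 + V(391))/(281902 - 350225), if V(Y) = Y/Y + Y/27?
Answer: 6185795/1844721 ≈ 3.3532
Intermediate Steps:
V(Y) = 1 + Y/27 (V(Y) = 1 + Y*(1/27) = 1 + Y/27)
(-229119 + V(391))/(281902 - 350225) = (-229119 + (1 + (1/27)*391))/(281902 - 350225) = (-229119 + (1 + 391/27))/(-68323) = (-229119 + 418/27)*(-1/68323) = -6185795/27*(-1/68323) = 6185795/1844721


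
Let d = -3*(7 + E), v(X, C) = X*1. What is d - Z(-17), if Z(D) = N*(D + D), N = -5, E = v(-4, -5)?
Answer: -179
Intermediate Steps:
v(X, C) = X
E = -4
d = -9 (d = -3*(7 - 4) = -3*3 = -9)
Z(D) = -10*D (Z(D) = -5*(D + D) = -10*D)
d - Z(-17) = -9 - (-10)*(-17) = -9 - 1*170 = -9 - 170 = -179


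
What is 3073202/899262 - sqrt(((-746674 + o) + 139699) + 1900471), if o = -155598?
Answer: 1536601/449631 - sqrt(1137898) ≈ -1063.3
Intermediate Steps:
3073202/899262 - sqrt(((-746674 + o) + 139699) + 1900471) = 3073202/899262 - sqrt(((-746674 - 155598) + 139699) + 1900471) = 3073202*(1/899262) - sqrt((-902272 + 139699) + 1900471) = 1536601/449631 - sqrt(-762573 + 1900471) = 1536601/449631 - sqrt(1137898)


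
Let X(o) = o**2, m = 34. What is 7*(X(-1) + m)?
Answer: 245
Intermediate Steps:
7*(X(-1) + m) = 7*((-1)**2 + 34) = 7*(1 + 34) = 7*35 = 245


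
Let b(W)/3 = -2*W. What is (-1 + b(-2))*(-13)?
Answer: -143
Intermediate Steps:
b(W) = -6*W (b(W) = 3*(-2*W) = -6*W)
(-1 + b(-2))*(-13) = (-1 - 6*(-2))*(-13) = (-1 + 12)*(-13) = 11*(-13) = -143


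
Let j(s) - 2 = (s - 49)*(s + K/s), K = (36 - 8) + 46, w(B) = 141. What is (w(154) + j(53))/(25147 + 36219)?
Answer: 19111/3252398 ≈ 0.0058760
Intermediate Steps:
K = 74 (K = 28 + 46 = 74)
j(s) = 2 + (-49 + s)*(s + 74/s) (j(s) = 2 + (s - 49)*(s + 74/s) = 2 + (-49 + s)*(s + 74/s))
(w(154) + j(53))/(25147 + 36219) = (141 + (76 + 53**2 - 3626/53 - 49*53))/(25147 + 36219) = (141 + (76 + 2809 - 3626*1/53 - 2597))/61366 = (141 + (76 + 2809 - 3626/53 - 2597))*(1/61366) = (141 + 11638/53)*(1/61366) = (19111/53)*(1/61366) = 19111/3252398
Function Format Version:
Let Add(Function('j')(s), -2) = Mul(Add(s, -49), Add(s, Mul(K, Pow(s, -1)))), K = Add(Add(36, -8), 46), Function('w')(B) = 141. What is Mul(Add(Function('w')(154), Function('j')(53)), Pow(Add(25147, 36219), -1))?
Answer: Rational(19111, 3252398) ≈ 0.0058760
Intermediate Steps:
K = 74 (K = Add(28, 46) = 74)
Function('j')(s) = Add(2, Mul(Add(-49, s), Add(s, Mul(74, Pow(s, -1))))) (Function('j')(s) = Add(2, Mul(Add(s, -49), Add(s, Mul(74, Pow(s, -1))))) = Add(2, Mul(Add(-49, s), Add(s, Mul(74, Pow(s, -1))))))
Mul(Add(Function('w')(154), Function('j')(53)), Pow(Add(25147, 36219), -1)) = Mul(Add(141, Add(76, Pow(53, 2), Mul(-3626, Pow(53, -1)), Mul(-49, 53))), Pow(Add(25147, 36219), -1)) = Mul(Add(141, Add(76, 2809, Mul(-3626, Rational(1, 53)), -2597)), Pow(61366, -1)) = Mul(Add(141, Add(76, 2809, Rational(-3626, 53), -2597)), Rational(1, 61366)) = Mul(Add(141, Rational(11638, 53)), Rational(1, 61366)) = Mul(Rational(19111, 53), Rational(1, 61366)) = Rational(19111, 3252398)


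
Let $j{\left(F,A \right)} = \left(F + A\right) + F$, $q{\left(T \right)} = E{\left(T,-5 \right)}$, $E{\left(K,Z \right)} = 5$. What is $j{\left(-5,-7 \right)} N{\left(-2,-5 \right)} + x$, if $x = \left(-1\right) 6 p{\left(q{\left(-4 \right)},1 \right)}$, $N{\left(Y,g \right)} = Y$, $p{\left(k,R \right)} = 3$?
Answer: $16$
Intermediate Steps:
$q{\left(T \right)} = 5$
$j{\left(F,A \right)} = A + 2 F$ ($j{\left(F,A \right)} = \left(A + F\right) + F = A + 2 F$)
$x = -18$ ($x = \left(-1\right) 6 \cdot 3 = \left(-6\right) 3 = -18$)
$j{\left(-5,-7 \right)} N{\left(-2,-5 \right)} + x = \left(-7 + 2 \left(-5\right)\right) \left(-2\right) - 18 = \left(-7 - 10\right) \left(-2\right) - 18 = \left(-17\right) \left(-2\right) - 18 = 34 - 18 = 16$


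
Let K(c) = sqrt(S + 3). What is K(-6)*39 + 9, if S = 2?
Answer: 9 + 39*sqrt(5) ≈ 96.207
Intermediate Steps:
K(c) = sqrt(5) (K(c) = sqrt(2 + 3) = sqrt(5))
K(-6)*39 + 9 = sqrt(5)*39 + 9 = 39*sqrt(5) + 9 = 9 + 39*sqrt(5)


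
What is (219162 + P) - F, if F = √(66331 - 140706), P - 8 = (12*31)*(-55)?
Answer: 198710 - 25*I*√119 ≈ 1.9871e+5 - 272.72*I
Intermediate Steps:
P = -20452 (P = 8 + (12*31)*(-55) = 8 + 372*(-55) = 8 - 20460 = -20452)
F = 25*I*√119 (F = √(-74375) = 25*I*√119 ≈ 272.72*I)
(219162 + P) - F = (219162 - 20452) - 25*I*√119 = 198710 - 25*I*√119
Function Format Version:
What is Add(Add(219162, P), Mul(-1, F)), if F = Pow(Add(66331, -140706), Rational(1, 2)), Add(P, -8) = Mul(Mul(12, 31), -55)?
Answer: Add(198710, Mul(-25, I, Pow(119, Rational(1, 2)))) ≈ Add(1.9871e+5, Mul(-272.72, I))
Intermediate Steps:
P = -20452 (P = Add(8, Mul(Mul(12, 31), -55)) = Add(8, Mul(372, -55)) = Add(8, -20460) = -20452)
F = Mul(25, I, Pow(119, Rational(1, 2))) (F = Pow(-74375, Rational(1, 2)) = Mul(25, I, Pow(119, Rational(1, 2))) ≈ Mul(272.72, I))
Add(Add(219162, P), Mul(-1, F)) = Add(Add(219162, -20452), Mul(-1, Mul(25, I, Pow(119, Rational(1, 2))))) = Add(198710, Mul(-25, I, Pow(119, Rational(1, 2))))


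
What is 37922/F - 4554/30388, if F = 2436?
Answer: 71330012/4626573 ≈ 15.417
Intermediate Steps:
37922/F - 4554/30388 = 37922/2436 - 4554/30388 = 37922*(1/2436) - 4554*1/30388 = 18961/1218 - 2277/15194 = 71330012/4626573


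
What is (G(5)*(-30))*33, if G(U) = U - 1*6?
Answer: 990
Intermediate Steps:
G(U) = -6 + U (G(U) = U - 6 = -6 + U)
(G(5)*(-30))*33 = ((-6 + 5)*(-30))*33 = -1*(-30)*33 = 30*33 = 990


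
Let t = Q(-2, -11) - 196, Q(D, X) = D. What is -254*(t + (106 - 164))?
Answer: 65024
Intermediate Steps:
t = -198 (t = -2 - 196 = -198)
-254*(t + (106 - 164)) = -254*(-198 + (106 - 164)) = -254*(-198 - 58) = -254*(-256) = 65024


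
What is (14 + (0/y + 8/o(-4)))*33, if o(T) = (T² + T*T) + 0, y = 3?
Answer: 1881/4 ≈ 470.25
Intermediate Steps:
o(T) = 2*T² (o(T) = (T² + T²) + 0 = 2*T² + 0 = 2*T²)
(14 + (0/y + 8/o(-4)))*33 = (14 + (0/3 + 8/((2*(-4)²))))*33 = (14 + (0*(⅓) + 8/((2*16))))*33 = (14 + (0 + 8/32))*33 = (14 + (0 + 8*(1/32)))*33 = (14 + (0 + ¼))*33 = (14 + ¼)*33 = (57/4)*33 = 1881/4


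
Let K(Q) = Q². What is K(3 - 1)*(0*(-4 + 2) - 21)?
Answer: -84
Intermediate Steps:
K(3 - 1)*(0*(-4 + 2) - 21) = (3 - 1)²*(0*(-4 + 2) - 21) = 2²*(0*(-2) - 21) = 4*(0 - 21) = 4*(-21) = -84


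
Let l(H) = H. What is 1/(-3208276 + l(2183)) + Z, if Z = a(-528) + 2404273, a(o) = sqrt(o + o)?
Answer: 7708322835388/3206093 + 4*I*sqrt(66) ≈ 2.4043e+6 + 32.496*I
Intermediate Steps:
a(o) = sqrt(2)*sqrt(o) (a(o) = sqrt(2*o) = sqrt(2)*sqrt(o))
Z = 2404273 + 4*I*sqrt(66) (Z = sqrt(2)*sqrt(-528) + 2404273 = sqrt(2)*(4*I*sqrt(33)) + 2404273 = 4*I*sqrt(66) + 2404273 = 2404273 + 4*I*sqrt(66) ≈ 2.4043e+6 + 32.496*I)
1/(-3208276 + l(2183)) + Z = 1/(-3208276 + 2183) + (2404273 + 4*I*sqrt(66)) = 1/(-3206093) + (2404273 + 4*I*sqrt(66)) = -1/3206093 + (2404273 + 4*I*sqrt(66)) = 7708322835388/3206093 + 4*I*sqrt(66)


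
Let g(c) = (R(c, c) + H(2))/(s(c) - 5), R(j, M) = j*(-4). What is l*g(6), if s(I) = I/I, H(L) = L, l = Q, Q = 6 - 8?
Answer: -11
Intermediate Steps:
Q = -2
l = -2
s(I) = 1
R(j, M) = -4*j
g(c) = -½ + c (g(c) = (-4*c + 2)/(1 - 5) = (2 - 4*c)/(-4) = (2 - 4*c)*(-¼) = -½ + c)
l*g(6) = -2*(-½ + 6) = -2*11/2 = -11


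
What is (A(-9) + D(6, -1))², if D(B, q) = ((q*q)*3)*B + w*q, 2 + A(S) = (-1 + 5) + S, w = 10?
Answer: 1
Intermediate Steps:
A(S) = 2 + S (A(S) = -2 + ((-1 + 5) + S) = -2 + (4 + S) = 2 + S)
D(B, q) = 10*q + 3*B*q² (D(B, q) = ((q*q)*3)*B + 10*q = (q²*3)*B + 10*q = (3*q²)*B + 10*q = 3*B*q² + 10*q = 10*q + 3*B*q²)
(A(-9) + D(6, -1))² = ((2 - 9) - (10 + 3*6*(-1)))² = (-7 - (10 - 18))² = (-7 - 1*(-8))² = (-7 + 8)² = 1² = 1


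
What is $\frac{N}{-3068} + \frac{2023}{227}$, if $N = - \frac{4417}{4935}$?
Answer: $\frac{4375770857}{490987380} \approx 8.9122$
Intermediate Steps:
$N = - \frac{631}{705}$ ($N = \left(-4417\right) \frac{1}{4935} = - \frac{631}{705} \approx -0.89504$)
$\frac{N}{-3068} + \frac{2023}{227} = - \frac{631}{705 \left(-3068\right)} + \frac{2023}{227} = \left(- \frac{631}{705}\right) \left(- \frac{1}{3068}\right) + 2023 \cdot \frac{1}{227} = \frac{631}{2162940} + \frac{2023}{227} = \frac{4375770857}{490987380}$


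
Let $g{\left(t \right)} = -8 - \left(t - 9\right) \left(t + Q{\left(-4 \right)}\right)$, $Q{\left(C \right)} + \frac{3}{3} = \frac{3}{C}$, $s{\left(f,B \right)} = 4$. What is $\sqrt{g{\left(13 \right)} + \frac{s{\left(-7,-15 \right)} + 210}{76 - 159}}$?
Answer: $\frac{i \sqrt{382879}}{83} \approx 7.4551 i$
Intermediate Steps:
$Q{\left(C \right)} = -1 + \frac{3}{C}$
$g{\left(t \right)} = -8 - \left(-9 + t\right) \left(- \frac{7}{4} + t\right)$ ($g{\left(t \right)} = -8 - \left(t - 9\right) \left(t + \frac{3 - -4}{-4}\right) = -8 - \left(-9 + t\right) \left(t - \frac{3 + 4}{4}\right) = -8 - \left(-9 + t\right) \left(t - \frac{7}{4}\right) = -8 - \left(-9 + t\right) \left(- \frac{7}{4} + t\right)$)
$\sqrt{g{\left(13 \right)} + \frac{s{\left(-7,-15 \right)} + 210}{76 - 159}} = \sqrt{\left(- \frac{95}{4} - 13^{2} + \frac{43}{4} \cdot 13\right) + \frac{4 + 210}{76 - 159}} = \sqrt{\left(- \frac{95}{4} - 169 + \frac{559}{4}\right) + \frac{214}{-83}} = \sqrt{\left(- \frac{95}{4} - 169 + \frac{559}{4}\right) + 214 \left(- \frac{1}{83}\right)} = \sqrt{-53 - \frac{214}{83}} = \sqrt{- \frac{4613}{83}} = \frac{i \sqrt{382879}}{83}$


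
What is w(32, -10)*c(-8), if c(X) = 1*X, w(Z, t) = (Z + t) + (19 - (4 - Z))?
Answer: -552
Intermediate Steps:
w(Z, t) = 15 + t + 2*Z (w(Z, t) = (Z + t) + (19 + (-4 + Z)) = (Z + t) + (15 + Z) = 15 + t + 2*Z)
c(X) = X
w(32, -10)*c(-8) = (15 - 10 + 2*32)*(-8) = (15 - 10 + 64)*(-8) = 69*(-8) = -552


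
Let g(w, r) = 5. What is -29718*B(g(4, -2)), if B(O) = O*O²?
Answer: -3714750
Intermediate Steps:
B(O) = O³
-29718*B(g(4, -2)) = -29718*5³ = -29718*125 = -3714750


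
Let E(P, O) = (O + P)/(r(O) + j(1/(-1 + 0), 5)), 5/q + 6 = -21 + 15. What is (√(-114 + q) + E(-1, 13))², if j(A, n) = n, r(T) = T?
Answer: (4 + I*√4119)²/36 ≈ -113.97 + 14.262*I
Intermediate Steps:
q = -5/12 (q = 5/(-6 + (-21 + 15)) = 5/(-6 - 6) = 5/(-12) = 5*(-1/12) = -5/12 ≈ -0.41667)
E(P, O) = (O + P)/(5 + O) (E(P, O) = (O + P)/(O + 5) = (O + P)/(5 + O))
(√(-114 + q) + E(-1, 13))² = (√(-114 - 5/12) + (13 - 1)/(5 + 13))² = (√(-1373/12) + 12/18)² = (I*√4119/6 + (1/18)*12)² = (I*√4119/6 + ⅔)² = (⅔ + I*√4119/6)²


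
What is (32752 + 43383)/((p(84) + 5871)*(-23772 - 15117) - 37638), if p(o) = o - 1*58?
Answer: -76135/229366071 ≈ -0.00033194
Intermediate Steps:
p(o) = -58 + o (p(o) = o - 58 = -58 + o)
(32752 + 43383)/((p(84) + 5871)*(-23772 - 15117) - 37638) = (32752 + 43383)/(((-58 + 84) + 5871)*(-23772 - 15117) - 37638) = 76135/((26 + 5871)*(-38889) - 37638) = 76135/(5897*(-38889) - 37638) = 76135/(-229328433 - 37638) = 76135/(-229366071) = 76135*(-1/229366071) = -76135/229366071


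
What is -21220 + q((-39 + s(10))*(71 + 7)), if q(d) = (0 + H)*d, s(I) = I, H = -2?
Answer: -16696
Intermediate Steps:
q(d) = -2*d (q(d) = (0 - 2)*d = -2*d)
-21220 + q((-39 + s(10))*(71 + 7)) = -21220 - 2*(-39 + 10)*(71 + 7) = -21220 - (-58)*78 = -21220 - 2*(-2262) = -21220 + 4524 = -16696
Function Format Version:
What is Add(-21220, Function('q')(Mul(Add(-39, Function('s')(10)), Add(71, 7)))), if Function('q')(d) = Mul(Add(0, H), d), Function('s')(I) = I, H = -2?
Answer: -16696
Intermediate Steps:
Function('q')(d) = Mul(-2, d) (Function('q')(d) = Mul(Add(0, -2), d) = Mul(-2, d))
Add(-21220, Function('q')(Mul(Add(-39, Function('s')(10)), Add(71, 7)))) = Add(-21220, Mul(-2, Mul(Add(-39, 10), Add(71, 7)))) = Add(-21220, Mul(-2, Mul(-29, 78))) = Add(-21220, Mul(-2, -2262)) = Add(-21220, 4524) = -16696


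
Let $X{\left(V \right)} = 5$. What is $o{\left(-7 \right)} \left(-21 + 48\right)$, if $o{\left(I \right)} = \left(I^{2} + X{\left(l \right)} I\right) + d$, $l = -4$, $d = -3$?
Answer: $297$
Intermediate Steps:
$o{\left(I \right)} = -3 + I^{2} + 5 I$ ($o{\left(I \right)} = \left(I^{2} + 5 I\right) - 3 = -3 + I^{2} + 5 I$)
$o{\left(-7 \right)} \left(-21 + 48\right) = \left(-3 + \left(-7\right)^{2} + 5 \left(-7\right)\right) \left(-21 + 48\right) = \left(-3 + 49 - 35\right) 27 = 11 \cdot 27 = 297$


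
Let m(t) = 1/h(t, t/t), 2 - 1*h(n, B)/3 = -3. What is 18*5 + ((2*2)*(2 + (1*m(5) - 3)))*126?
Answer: -1902/5 ≈ -380.40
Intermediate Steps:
h(n, B) = 15 (h(n, B) = 6 - 3*(-3) = 6 + 9 = 15)
m(t) = 1/15
18*5 + ((2*2)*(2 + (1*m(5) - 3)))*126 = 18*5 + ((2*2)*(2 + (1*(1/15) - 3)))*126 = 90 + (4*(2 + (1/15 - 3)))*126 = 90 + (4*(2 - 44/15))*126 = 90 + (4*(-14/15))*126 = 90 - 56/15*126 = 90 - 2352/5 = -1902/5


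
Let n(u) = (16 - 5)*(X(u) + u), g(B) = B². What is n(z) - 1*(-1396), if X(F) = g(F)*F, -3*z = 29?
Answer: -233458/27 ≈ -8646.6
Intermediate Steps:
z = -29/3 (z = -⅓*29 = -29/3 ≈ -9.6667)
X(F) = F³ (X(F) = F²*F = F³)
n(u) = 11*u + 11*u³ (n(u) = (16 - 5)*(u³ + u) = 11*(u + u³) = 11*u + 11*u³)
n(z) - 1*(-1396) = 11*(-29/3)*(1 + (-29/3)²) - 1*(-1396) = 11*(-29/3)*(1 + 841/9) + 1396 = 11*(-29/3)*(850/9) + 1396 = -271150/27 + 1396 = -233458/27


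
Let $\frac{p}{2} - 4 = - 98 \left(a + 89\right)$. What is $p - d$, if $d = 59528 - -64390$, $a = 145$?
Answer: $-169774$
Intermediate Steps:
$p = -45856$ ($p = 8 + 2 \left(- 98 \left(145 + 89\right)\right) = 8 + 2 \left(\left(-98\right) 234\right) = 8 + 2 \left(-22932\right) = 8 - 45864 = -45856$)
$d = 123918$ ($d = 59528 + 64390 = 123918$)
$p - d = -45856 - 123918 = -169774$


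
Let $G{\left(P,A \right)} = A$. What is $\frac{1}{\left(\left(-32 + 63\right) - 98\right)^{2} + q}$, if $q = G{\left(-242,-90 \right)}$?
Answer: $\frac{1}{4399} \approx 0.00022732$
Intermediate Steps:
$q = -90$
$\frac{1}{\left(\left(-32 + 63\right) - 98\right)^{2} + q} = \frac{1}{\left(\left(-32 + 63\right) - 98\right)^{2} - 90} = \frac{1}{\left(31 - 98\right)^{2} - 90} = \frac{1}{\left(-67\right)^{2} - 90} = \frac{1}{4489 - 90} = \frac{1}{4399}$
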